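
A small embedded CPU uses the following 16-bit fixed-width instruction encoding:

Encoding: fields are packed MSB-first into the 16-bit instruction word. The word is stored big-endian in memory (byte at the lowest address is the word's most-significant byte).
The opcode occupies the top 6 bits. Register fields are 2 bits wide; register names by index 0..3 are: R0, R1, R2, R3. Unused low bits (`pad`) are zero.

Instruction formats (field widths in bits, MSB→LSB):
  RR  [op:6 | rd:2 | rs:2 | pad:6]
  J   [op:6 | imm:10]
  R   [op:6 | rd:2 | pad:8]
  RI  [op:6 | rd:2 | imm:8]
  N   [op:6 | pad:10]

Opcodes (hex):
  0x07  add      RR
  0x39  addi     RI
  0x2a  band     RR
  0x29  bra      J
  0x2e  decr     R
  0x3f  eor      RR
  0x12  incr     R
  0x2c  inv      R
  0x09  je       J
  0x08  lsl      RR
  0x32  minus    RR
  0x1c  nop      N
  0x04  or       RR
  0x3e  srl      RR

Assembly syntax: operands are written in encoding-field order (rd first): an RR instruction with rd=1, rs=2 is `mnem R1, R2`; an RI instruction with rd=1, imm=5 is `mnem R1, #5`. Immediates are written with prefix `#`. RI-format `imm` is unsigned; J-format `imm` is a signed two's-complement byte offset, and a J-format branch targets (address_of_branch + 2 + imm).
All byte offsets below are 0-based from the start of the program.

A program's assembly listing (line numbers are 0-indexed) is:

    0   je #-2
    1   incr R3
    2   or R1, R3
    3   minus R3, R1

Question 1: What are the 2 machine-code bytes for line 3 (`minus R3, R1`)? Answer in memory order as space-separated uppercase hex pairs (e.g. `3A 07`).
3. minus fields op=0x32:6|rd=3:2|rs=1:2|pad=0:6 → word cb40h → cb 40

CB 40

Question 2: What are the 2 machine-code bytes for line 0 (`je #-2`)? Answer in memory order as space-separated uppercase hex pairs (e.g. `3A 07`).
27 FE

L0: je op=0x9:6|imm=-2:10 ⇒ 0x27fe ⇒ big 27 fe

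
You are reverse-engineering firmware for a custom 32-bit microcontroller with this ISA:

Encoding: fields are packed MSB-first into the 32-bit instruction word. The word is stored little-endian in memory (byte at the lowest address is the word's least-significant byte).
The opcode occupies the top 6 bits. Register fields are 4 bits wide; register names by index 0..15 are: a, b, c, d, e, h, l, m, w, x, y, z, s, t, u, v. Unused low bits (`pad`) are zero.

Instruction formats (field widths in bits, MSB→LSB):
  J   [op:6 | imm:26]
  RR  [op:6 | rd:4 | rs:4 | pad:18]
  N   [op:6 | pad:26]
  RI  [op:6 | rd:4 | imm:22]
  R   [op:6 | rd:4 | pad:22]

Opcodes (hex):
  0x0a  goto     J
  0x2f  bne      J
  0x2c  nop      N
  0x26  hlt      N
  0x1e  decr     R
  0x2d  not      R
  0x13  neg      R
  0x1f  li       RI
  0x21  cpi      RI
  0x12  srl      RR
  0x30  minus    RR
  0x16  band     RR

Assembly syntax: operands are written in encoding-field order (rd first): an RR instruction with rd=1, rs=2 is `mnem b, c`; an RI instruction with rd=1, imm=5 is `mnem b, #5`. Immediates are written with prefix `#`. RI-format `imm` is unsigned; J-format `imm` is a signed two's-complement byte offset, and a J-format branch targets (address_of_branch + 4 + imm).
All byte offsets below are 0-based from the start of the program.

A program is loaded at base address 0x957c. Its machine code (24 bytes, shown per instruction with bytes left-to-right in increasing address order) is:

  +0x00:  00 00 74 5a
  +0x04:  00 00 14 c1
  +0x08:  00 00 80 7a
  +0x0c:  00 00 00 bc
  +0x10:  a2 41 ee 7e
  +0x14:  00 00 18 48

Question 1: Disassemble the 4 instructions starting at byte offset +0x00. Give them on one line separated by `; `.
band x, t; minus e, h; decr y; bne #0

@+00  little-endian(00 00 74 5a) = 0x5a740000
  opcode bits[31:26]=0x16: band/RR
  rd: (w>>22)&0xf=0x9 → x
  rs: (w>>18)&0xf=0xd → t
@+04  little-endian(00 00 14 c1) = 0xc1140000
  opcode bits[31:26]=0x30: minus/RR
  rd: (w>>22)&0xf=0x4 → e
  rs: (w>>18)&0xf=0x5 → h
@+08  little-endian(00 00 80 7a) = 0x7a800000
  opcode bits[31:26]=0x1e: decr/R
  rd: (w>>22)&0xf=0xa → y
@+0c  little-endian(00 00 00 bc) = 0xbc000000
  opcode bits[31:26]=0x2f: bne/J
  imm: (w>>0)&0x3ffffff=0x0 → #0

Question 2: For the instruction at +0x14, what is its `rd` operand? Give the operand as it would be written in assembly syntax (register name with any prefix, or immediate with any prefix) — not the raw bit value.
+0x14: 00 00 18 48 ⇒ word 0x48180000 (little)
  top 6b → 0x12 → srl [RR]
  rd@[25:22]=0x0 ⇒ a
  rs@[21:18]=0x6 ⇒ l

a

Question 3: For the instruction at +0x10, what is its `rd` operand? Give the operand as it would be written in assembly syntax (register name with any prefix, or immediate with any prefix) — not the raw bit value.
z

[10] a2 41 ee 7e → 0x7eee41a2
  opcode bits[31:26]=0x1f: li/RI
  [25:22] rd=11 = z
  [21:0] imm=3031458 = #3031458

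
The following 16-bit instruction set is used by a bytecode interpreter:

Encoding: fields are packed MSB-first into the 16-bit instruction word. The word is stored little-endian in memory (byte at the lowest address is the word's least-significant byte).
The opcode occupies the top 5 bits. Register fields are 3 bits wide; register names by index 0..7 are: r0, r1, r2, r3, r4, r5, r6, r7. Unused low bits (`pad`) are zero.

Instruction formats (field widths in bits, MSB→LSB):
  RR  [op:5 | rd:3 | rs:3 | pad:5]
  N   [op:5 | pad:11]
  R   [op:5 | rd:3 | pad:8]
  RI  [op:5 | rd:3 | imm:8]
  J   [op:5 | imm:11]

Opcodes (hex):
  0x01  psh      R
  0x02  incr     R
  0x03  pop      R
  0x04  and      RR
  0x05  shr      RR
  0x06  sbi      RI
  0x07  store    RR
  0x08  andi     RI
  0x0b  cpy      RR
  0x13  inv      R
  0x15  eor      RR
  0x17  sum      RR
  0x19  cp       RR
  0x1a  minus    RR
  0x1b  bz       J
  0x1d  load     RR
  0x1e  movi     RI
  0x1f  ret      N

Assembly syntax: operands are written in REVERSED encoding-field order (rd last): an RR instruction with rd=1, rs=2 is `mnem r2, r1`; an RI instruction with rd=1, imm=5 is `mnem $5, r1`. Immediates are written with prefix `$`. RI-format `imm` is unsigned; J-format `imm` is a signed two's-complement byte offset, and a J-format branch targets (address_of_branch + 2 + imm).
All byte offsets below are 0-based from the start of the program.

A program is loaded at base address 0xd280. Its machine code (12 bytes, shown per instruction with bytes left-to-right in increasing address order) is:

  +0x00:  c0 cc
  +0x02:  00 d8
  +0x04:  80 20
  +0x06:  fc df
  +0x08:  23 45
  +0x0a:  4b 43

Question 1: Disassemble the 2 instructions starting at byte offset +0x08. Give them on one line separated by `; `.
andi $35, r5; andi $75, r3

+0x08: 23 45 ⇒ word 0x4523 (little)
  opcode bits[15:11]=0x8: andi/RI
  rd@[10:8]=0x5 ⇒ r5
  imm@[7:0]=0x23 ⇒ $35
+0x0a: 4b 43 ⇒ word 0x434b (little)
  opcode bits[15:11]=0x8: andi/RI
  rd@[10:8]=0x3 ⇒ r3
  imm@[7:0]=0x4b ⇒ $75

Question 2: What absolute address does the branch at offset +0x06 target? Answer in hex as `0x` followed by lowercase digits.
0xd284

+0x06: fc df ⇒ word 0xdffc (little)
  op=0xdffc>>11=0x1b ⇒ bz (J)
  [10:0] imm=2044 (s11→-4) = $-4
  target = base 0xd280 + off 0x06 + 2 + imm -4 = 0xd284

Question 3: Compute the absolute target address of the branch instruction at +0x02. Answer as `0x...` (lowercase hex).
0xd284

@+02  little-endian(00 d8) = 0xd800
  opcode bits[15:11]=0x1b: bz/J
  imm@[10:0]=0x0 ⇒ $0
  target = base 0xd280 + off 0x02 + 2 + imm 0 = 0xd284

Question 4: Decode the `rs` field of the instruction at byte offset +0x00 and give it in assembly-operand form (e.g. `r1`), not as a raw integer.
@+00  little-endian(c0 cc) = 0xccc0
  op=0xccc0>>11=0x19 ⇒ cp (RR)
  rd@[10:8]=0x4 ⇒ r4
  rs@[7:5]=0x6 ⇒ r6

r6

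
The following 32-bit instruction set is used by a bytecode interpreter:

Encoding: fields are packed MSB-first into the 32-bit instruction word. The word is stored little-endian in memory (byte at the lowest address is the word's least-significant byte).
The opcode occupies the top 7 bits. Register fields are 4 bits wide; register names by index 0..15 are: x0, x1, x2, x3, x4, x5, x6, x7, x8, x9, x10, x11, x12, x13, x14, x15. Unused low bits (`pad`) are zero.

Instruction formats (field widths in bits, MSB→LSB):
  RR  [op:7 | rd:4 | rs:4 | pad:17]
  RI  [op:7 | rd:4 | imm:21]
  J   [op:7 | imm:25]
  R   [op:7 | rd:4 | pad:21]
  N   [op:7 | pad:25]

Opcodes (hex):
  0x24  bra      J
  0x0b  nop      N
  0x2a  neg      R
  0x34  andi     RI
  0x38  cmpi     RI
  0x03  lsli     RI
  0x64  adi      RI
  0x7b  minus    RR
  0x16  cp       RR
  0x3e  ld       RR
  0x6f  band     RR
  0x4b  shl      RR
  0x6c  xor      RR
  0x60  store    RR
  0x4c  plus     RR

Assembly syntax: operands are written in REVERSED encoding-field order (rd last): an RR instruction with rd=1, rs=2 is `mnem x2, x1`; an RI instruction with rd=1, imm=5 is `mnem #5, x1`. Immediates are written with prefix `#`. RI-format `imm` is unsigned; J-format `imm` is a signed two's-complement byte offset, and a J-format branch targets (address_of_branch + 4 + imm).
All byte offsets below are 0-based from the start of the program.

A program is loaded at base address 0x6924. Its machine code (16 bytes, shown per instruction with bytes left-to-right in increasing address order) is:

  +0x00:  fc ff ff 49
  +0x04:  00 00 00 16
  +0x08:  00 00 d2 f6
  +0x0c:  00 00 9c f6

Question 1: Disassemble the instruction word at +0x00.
off 0x00: read fc ff ff 49 as little → 0x49fffffc
  opcode bits[31:25]=0x24: bra/J
  imm: (w>>0)&0x1ffffff=0x1fffffc (s25→-4) → #-4

bra #-4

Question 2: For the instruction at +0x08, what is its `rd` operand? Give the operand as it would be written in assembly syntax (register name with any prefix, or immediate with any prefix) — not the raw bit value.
x6

+0x08: 00 00 d2 f6 ⇒ word 0xf6d20000 (little)
  op=0xf6d20000>>25=0x7b ⇒ minus (RR)
  [24:21] rd=6 = x6
  [20:17] rs=9 = x9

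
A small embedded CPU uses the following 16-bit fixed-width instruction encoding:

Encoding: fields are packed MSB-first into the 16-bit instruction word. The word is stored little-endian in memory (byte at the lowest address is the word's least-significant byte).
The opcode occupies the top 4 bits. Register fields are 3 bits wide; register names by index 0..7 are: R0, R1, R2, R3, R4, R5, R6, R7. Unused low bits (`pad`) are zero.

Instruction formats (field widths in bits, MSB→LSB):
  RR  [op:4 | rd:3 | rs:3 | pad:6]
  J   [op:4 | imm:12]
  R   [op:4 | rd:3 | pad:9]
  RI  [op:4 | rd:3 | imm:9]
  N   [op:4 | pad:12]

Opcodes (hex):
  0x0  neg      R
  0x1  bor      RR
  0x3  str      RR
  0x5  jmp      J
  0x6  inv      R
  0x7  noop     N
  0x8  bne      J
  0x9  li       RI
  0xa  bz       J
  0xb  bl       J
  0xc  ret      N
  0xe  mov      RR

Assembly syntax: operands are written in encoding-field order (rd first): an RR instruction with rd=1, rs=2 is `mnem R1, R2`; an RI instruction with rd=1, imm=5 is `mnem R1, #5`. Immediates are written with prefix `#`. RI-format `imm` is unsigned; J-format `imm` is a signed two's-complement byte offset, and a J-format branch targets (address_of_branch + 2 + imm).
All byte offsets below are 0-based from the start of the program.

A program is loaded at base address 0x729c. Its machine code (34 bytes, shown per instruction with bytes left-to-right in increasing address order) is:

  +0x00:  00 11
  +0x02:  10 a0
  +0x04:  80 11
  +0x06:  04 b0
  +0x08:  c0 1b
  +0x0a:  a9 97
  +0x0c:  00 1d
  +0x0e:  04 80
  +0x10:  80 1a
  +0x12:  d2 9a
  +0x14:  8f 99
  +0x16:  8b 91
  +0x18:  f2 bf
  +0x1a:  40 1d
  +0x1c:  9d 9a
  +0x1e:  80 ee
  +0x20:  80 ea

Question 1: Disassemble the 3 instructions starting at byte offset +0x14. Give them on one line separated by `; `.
li R4, #399; li R0, #395; bl #-14

[14] 8f 99 → 0x998f
  top 4b → 0x9 → li [RI]
  rd@[11:9]=0x4 ⇒ R4
  imm@[8:0]=0x18f ⇒ #399
[16] 8b 91 → 0x918b
  top 4b → 0x9 → li [RI]
  rd@[11:9]=0x0 ⇒ R0
  imm@[8:0]=0x18b ⇒ #395
[18] f2 bf → 0xbff2
  top 4b → 0xb → bl [J]
  imm@[11:0]=0xff2 (s12→-14) ⇒ #-14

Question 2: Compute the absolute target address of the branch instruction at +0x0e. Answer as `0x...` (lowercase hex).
0x72b0

[0e] 04 80 → 0x8004
  op=0x8004>>12=0x8 ⇒ bne (J)
  [11:0] imm=4 = #4
  target = base 0x729c + off 0x0e + 2 + imm 4 = 0x72b0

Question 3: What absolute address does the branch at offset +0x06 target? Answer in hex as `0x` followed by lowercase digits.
+0x06: 04 b0 ⇒ word 0xb004 (little)
  op=0xb004>>12=0xb ⇒ bl (J)
  imm@[11:0]=0x4 ⇒ #4
  target = base 0x729c + off 0x06 + 2 + imm 4 = 0x72a8

0x72a8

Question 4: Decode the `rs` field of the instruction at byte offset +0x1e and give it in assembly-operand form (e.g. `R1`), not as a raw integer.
R2

off 0x1e: read 80 ee as little → 0xee80
  top 4b → 0xe → mov [RR]
  rd@[11:9]=0x7 ⇒ R7
  rs@[8:6]=0x2 ⇒ R2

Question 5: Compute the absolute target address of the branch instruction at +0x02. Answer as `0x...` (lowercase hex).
[02] 10 a0 → 0xa010
  op=0xa010>>12=0xa ⇒ bz (J)
  imm: (w>>0)&0xfff=0x10 → #16
  target = base 0x729c + off 0x02 + 2 + imm 16 = 0x72b0

0x72b0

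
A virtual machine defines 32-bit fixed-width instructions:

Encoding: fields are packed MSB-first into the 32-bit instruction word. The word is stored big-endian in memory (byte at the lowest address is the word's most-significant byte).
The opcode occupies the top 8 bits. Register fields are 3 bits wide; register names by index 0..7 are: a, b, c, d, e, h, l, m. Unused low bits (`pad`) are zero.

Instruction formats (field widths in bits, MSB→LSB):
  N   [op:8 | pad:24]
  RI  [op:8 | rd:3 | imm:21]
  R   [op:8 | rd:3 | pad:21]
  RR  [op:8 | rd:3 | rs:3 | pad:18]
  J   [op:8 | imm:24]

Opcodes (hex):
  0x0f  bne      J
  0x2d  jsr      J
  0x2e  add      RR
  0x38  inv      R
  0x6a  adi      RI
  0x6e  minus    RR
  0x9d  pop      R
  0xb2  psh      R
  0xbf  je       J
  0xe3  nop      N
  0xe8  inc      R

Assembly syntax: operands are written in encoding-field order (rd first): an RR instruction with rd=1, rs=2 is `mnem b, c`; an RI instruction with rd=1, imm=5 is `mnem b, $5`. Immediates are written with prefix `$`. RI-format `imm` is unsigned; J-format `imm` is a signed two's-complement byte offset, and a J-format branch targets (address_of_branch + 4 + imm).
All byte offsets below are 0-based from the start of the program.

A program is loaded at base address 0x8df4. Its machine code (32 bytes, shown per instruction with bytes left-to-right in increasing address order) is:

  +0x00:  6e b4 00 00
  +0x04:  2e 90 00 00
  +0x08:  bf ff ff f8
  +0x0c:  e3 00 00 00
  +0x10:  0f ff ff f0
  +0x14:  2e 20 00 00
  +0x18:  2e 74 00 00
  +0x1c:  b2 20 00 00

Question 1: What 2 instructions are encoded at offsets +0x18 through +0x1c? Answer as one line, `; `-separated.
add d, h; psh b

@+18  big-endian(2e 74 00 00) = 0x2e740000
  top 8b → 0x2e → add [RR]
  [23:21] rd=3 = d
  [20:18] rs=5 = h
@+1c  big-endian(b2 20 00 00) = 0xb2200000
  top 8b → 0xb2 → psh [R]
  [23:21] rd=1 = b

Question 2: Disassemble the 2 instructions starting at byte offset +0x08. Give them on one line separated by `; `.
+0x08: bf ff ff f8 ⇒ word 0xbffffff8 (big)
  op=0xbffffff8>>24=0xbf ⇒ je (J)
  [23:0] imm=16777208 (s24→-8) = $-8
+0x0c: e3 00 00 00 ⇒ word 0xe3000000 (big)
  op=0xe3000000>>24=0xe3 ⇒ nop (N)

je $-8; nop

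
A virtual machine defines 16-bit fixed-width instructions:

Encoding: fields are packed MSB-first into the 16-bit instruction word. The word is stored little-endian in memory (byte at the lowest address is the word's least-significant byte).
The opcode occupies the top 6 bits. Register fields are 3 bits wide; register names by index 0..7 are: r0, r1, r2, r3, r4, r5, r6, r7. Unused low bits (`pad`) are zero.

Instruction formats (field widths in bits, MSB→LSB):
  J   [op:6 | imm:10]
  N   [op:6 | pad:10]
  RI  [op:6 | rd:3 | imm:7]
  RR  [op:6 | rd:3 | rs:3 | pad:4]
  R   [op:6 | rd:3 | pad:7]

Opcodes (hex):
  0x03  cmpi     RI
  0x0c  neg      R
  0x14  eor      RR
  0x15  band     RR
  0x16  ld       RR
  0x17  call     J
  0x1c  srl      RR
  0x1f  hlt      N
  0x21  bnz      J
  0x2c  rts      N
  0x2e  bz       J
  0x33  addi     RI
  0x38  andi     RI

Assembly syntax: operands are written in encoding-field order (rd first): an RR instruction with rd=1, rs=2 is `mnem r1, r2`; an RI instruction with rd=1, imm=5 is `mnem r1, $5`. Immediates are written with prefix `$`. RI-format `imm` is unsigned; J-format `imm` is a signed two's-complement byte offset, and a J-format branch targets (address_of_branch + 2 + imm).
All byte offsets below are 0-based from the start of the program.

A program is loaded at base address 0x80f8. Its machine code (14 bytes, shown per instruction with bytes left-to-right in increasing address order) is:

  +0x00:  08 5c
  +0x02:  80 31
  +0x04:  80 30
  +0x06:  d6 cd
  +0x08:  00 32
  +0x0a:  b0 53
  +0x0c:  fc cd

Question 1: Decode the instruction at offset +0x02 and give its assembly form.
neg r3

[02] 80 31 → 0x3180
  opcode bits[15:10]=0xc: neg/R
  [9:7] rd=3 = r3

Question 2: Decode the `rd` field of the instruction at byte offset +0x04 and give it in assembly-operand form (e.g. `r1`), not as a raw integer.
@+04  little-endian(80 30) = 0x3080
  opcode bits[15:10]=0xc: neg/R
  rd: (w>>7)&0x7=0x1 → r1

r1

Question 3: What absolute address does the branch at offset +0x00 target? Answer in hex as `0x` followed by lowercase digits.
@+00  little-endian(08 5c) = 0x5c08
  top 6b → 0x17 → call [J]
  [9:0] imm=8 = $8
  target = base 0x80f8 + off 0x00 + 2 + imm 8 = 0x8102

0x8102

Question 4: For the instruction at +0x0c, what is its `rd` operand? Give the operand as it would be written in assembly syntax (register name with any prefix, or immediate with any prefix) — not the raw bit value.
[0c] fc cd → 0xcdfc
  op=0xcdfc>>10=0x33 ⇒ addi (RI)
  [9:7] rd=3 = r3
  [6:0] imm=124 = $124

r3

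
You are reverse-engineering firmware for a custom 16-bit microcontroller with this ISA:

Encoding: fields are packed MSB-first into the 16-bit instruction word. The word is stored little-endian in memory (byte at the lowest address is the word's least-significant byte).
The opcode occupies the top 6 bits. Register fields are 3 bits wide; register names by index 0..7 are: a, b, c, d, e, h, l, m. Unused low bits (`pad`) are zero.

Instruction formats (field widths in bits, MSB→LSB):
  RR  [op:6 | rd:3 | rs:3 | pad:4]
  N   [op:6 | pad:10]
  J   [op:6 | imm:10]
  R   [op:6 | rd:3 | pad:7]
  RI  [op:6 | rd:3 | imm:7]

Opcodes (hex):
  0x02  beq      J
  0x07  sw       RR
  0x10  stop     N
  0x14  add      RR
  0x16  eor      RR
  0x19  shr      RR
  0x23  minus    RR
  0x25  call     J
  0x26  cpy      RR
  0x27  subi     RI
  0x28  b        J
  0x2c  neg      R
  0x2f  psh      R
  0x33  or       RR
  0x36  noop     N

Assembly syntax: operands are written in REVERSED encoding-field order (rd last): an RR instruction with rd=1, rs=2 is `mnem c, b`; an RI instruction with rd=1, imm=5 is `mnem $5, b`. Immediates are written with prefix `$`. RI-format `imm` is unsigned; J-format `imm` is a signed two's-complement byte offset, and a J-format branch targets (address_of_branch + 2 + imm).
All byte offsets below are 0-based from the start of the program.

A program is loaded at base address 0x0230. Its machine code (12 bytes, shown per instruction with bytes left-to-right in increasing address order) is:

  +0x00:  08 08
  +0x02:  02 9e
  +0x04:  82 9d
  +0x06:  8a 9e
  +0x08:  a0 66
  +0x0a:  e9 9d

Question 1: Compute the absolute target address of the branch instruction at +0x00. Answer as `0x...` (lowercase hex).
[00] 08 08 → 0x0808
  top 6b → 0x2 → beq [J]
  imm: (w>>0)&0x3ff=0x8 → $8
  target = base 0x0230 + off 0x00 + 2 + imm 8 = 0x023a

0x023a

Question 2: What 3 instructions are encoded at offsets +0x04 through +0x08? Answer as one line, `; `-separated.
[04] 82 9d → 0x9d82
  top 6b → 0x27 → subi [RI]
  rd@[9:7]=0x3 ⇒ d
  imm@[6:0]=0x2 ⇒ $2
[06] 8a 9e → 0x9e8a
  top 6b → 0x27 → subi [RI]
  rd@[9:7]=0x5 ⇒ h
  imm@[6:0]=0xa ⇒ $10
[08] a0 66 → 0x66a0
  top 6b → 0x19 → shr [RR]
  rd@[9:7]=0x5 ⇒ h
  rs@[6:4]=0x2 ⇒ c

subi $2, d; subi $10, h; shr c, h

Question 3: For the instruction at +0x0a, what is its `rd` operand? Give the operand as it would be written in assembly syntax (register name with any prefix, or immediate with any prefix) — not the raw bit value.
+0x0a: e9 9d ⇒ word 0x9de9 (little)
  opcode bits[15:10]=0x27: subi/RI
  rd: (w>>7)&0x7=0x3 → d
  imm: (w>>0)&0x7f=0x69 → $105

d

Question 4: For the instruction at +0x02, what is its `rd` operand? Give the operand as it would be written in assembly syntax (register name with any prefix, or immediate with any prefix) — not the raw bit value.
e

@+02  little-endian(02 9e) = 0x9e02
  top 6b → 0x27 → subi [RI]
  rd: (w>>7)&0x7=0x4 → e
  imm: (w>>0)&0x7f=0x2 → $2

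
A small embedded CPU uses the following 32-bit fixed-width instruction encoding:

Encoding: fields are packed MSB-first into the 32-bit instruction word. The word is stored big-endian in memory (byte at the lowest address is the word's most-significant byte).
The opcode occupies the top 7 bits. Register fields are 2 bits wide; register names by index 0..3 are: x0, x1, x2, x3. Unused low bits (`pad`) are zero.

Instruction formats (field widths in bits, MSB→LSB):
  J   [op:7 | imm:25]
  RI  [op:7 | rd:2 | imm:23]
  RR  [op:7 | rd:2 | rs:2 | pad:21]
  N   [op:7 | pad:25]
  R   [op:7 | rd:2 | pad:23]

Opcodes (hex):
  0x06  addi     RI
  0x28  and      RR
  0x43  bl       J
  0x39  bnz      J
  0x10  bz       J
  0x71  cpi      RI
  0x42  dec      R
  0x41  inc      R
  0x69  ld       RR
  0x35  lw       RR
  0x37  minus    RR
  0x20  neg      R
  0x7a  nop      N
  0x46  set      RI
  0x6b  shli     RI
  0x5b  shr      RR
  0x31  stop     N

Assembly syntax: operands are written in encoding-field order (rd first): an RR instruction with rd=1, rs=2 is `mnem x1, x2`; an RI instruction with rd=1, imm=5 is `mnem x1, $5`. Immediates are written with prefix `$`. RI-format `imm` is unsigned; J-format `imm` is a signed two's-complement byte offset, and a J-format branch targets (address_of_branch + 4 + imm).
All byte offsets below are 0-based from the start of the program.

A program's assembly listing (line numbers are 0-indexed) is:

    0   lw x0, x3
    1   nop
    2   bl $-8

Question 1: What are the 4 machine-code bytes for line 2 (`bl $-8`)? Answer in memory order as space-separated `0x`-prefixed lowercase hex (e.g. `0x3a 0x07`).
0x87 0xff 0xff 0xf8

2. bl fields op=0x43:7|imm=-8:25 → word 87fffff8h → 87 ff ff f8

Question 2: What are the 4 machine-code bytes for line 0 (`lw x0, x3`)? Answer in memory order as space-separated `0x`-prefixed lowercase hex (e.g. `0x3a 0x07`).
0x6a 0x60 0x00 0x00

line 0 (lw): pack op=0x35:7|rd=0:2|rs=3:2|pad=0:21 = 0x6a600000; big→ 6a 60 00 00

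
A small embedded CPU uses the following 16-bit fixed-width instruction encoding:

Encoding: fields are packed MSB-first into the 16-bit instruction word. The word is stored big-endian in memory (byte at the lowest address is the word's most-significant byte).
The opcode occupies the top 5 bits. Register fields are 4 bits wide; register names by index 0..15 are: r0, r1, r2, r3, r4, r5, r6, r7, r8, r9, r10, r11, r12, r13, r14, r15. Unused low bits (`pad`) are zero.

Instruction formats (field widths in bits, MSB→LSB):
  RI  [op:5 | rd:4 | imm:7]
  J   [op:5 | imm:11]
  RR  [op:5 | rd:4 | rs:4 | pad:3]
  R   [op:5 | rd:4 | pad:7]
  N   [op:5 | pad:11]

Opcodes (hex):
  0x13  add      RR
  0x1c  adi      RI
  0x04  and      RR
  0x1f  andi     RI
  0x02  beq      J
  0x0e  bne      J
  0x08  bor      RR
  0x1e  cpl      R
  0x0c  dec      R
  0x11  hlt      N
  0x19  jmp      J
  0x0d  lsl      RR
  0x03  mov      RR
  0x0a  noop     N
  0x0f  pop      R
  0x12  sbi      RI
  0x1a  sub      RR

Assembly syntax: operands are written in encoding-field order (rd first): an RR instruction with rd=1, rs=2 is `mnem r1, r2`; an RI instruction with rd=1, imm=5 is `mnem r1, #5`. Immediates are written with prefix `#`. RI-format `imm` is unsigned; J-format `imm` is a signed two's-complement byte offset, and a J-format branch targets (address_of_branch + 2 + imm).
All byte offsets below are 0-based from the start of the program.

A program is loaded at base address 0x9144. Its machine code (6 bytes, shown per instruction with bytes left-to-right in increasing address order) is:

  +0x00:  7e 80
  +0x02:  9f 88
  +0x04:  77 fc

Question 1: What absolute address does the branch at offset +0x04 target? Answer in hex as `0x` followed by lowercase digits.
0x9146

off 0x04: read 77 fc as big → 0x77fc
  top 5b → 0xe → bne [J]
  [10:0] imm=2044 (s11→-4) = #-4
  target = base 0x9144 + off 0x04 + 2 + imm -4 = 0x9146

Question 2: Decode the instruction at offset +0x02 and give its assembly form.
off 0x02: read 9f 88 as big → 0x9f88
  op=0x9f88>>11=0x13 ⇒ add (RR)
  rd@[10:7]=0xf ⇒ r15
  rs@[6:3]=0x1 ⇒ r1

add r15, r1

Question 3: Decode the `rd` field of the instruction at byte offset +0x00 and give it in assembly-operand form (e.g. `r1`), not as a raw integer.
+0x00: 7e 80 ⇒ word 0x7e80 (big)
  top 5b → 0xf → pop [R]
  rd: (w>>7)&0xf=0xd → r13

r13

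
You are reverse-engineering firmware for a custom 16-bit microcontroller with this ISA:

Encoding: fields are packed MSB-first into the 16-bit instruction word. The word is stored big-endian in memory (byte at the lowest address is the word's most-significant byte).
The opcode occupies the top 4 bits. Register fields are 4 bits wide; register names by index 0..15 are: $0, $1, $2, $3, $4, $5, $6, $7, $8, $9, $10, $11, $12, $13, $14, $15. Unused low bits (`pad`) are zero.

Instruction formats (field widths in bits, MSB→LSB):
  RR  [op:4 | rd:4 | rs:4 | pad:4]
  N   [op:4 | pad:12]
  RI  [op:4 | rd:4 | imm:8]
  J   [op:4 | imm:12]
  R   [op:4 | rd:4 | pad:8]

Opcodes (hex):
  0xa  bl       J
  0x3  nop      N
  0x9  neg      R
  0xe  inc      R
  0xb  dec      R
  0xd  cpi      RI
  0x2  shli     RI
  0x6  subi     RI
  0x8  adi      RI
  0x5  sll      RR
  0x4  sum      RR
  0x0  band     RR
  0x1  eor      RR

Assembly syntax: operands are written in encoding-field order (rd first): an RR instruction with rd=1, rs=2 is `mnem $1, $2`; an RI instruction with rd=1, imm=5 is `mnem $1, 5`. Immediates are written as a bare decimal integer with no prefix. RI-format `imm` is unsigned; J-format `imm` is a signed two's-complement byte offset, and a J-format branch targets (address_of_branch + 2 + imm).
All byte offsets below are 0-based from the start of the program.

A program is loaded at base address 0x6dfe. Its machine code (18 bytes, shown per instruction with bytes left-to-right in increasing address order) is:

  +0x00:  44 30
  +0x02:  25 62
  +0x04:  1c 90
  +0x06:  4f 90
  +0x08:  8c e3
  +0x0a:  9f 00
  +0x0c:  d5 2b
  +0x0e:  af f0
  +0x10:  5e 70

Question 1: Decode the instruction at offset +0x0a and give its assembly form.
off 0x0a: read 9f 00 as big → 0x9f00
  op=0x9f00>>12=0x9 ⇒ neg (R)
  rd@[11:8]=0xf ⇒ $15

neg $15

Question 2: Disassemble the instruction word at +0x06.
sum $15, $9

@+06  big-endian(4f 90) = 0x4f90
  top 4b → 0x4 → sum [RR]
  [11:8] rd=15 = $15
  [7:4] rs=9 = $9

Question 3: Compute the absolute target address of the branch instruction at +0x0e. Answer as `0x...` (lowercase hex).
+0x0e: af f0 ⇒ word 0xaff0 (big)
  top 4b → 0xa → bl [J]
  imm@[11:0]=0xff0 (s12→-16) ⇒ -16
  target = base 0x6dfe + off 0x0e + 2 + imm -16 = 0x6dfe

0x6dfe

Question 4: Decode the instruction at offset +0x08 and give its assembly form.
[08] 8c e3 → 0x8ce3
  top 4b → 0x8 → adi [RI]
  [11:8] rd=12 = $12
  [7:0] imm=227 = 227

adi $12, 227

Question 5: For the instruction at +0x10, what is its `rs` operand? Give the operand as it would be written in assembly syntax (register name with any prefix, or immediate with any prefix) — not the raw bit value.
+0x10: 5e 70 ⇒ word 0x5e70 (big)
  op=0x5e70>>12=0x5 ⇒ sll (RR)
  [11:8] rd=14 = $14
  [7:4] rs=7 = $7

$7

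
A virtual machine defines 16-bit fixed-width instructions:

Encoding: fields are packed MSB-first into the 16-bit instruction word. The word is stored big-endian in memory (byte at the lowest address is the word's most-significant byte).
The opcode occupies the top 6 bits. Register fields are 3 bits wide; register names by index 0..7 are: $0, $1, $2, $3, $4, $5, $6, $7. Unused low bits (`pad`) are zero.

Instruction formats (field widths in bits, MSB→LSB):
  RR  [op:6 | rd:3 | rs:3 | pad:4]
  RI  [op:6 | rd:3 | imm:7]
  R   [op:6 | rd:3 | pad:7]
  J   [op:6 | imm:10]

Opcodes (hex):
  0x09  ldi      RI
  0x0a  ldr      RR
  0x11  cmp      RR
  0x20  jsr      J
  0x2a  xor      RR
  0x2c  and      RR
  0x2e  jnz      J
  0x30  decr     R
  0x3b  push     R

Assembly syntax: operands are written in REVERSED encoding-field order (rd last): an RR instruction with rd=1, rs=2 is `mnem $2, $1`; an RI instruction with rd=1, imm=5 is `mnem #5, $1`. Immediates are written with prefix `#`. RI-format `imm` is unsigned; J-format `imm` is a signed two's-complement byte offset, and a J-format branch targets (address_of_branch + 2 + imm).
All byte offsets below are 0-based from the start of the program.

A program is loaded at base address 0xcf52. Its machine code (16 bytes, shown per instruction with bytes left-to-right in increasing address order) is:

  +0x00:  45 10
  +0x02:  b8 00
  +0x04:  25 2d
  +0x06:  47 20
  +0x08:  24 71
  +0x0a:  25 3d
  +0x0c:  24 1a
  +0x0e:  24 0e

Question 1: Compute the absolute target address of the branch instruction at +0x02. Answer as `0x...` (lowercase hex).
+0x02: b8 00 ⇒ word 0xb800 (big)
  opcode bits[15:10]=0x2e: jnz/J
  imm@[9:0]=0x0 ⇒ #0
  target = base 0xcf52 + off 0x02 + 2 + imm 0 = 0xcf56

0xcf56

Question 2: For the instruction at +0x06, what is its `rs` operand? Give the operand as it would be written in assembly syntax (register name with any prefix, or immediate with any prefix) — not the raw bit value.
+0x06: 47 20 ⇒ word 0x4720 (big)
  opcode bits[15:10]=0x11: cmp/RR
  rd@[9:7]=0x6 ⇒ $6
  rs@[6:4]=0x2 ⇒ $2

$2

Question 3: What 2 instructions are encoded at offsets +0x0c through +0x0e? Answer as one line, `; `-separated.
+0x0c: 24 1a ⇒ word 0x241a (big)
  opcode bits[15:10]=0x9: ldi/RI
  [9:7] rd=0 = $0
  [6:0] imm=26 = #26
+0x0e: 24 0e ⇒ word 0x240e (big)
  opcode bits[15:10]=0x9: ldi/RI
  [9:7] rd=0 = $0
  [6:0] imm=14 = #14

ldi #26, $0; ldi #14, $0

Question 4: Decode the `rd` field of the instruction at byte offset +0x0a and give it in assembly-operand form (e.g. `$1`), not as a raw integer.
$2

off 0x0a: read 25 3d as big → 0x253d
  opcode bits[15:10]=0x9: ldi/RI
  rd@[9:7]=0x2 ⇒ $2
  imm@[6:0]=0x3d ⇒ #61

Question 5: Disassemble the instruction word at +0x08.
ldi #113, $0

off 0x08: read 24 71 as big → 0x2471
  top 6b → 0x9 → ldi [RI]
  rd@[9:7]=0x0 ⇒ $0
  imm@[6:0]=0x71 ⇒ #113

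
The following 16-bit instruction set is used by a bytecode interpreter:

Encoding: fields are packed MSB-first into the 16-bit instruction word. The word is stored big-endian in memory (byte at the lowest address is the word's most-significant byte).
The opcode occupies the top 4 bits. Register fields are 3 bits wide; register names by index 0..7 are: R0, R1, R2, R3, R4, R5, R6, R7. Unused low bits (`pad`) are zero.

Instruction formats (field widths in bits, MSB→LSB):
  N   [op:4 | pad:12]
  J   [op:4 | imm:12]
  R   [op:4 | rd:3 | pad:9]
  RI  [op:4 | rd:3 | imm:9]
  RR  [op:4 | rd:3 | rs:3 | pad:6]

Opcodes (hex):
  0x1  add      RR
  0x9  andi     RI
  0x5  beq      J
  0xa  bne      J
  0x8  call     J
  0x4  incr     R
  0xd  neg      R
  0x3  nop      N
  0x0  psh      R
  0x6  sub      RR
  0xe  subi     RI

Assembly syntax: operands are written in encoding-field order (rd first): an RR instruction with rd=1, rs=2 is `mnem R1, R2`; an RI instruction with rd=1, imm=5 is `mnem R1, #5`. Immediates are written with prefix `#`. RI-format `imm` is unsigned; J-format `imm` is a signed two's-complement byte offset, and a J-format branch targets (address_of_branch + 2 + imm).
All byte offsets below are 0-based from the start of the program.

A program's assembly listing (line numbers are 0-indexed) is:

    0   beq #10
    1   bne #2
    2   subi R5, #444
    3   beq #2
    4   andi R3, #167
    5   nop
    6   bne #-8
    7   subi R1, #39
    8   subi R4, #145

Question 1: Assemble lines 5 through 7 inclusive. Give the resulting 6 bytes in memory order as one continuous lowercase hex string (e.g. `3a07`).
L5: nop op=0x3:4|pad=0:12 ⇒ 0x3000 ⇒ big 30 00
L6: bne op=0xa:4|imm=-8:12 ⇒ 0xaff8 ⇒ big af f8
L7: subi op=0xe:4|rd=1:3|imm=39:9 ⇒ 0xe227 ⇒ big e2 27

3000aff8e227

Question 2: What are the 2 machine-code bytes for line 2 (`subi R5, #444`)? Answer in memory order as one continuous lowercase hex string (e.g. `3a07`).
ebbc

L2: subi op=0xe:4|rd=5:3|imm=444:9 ⇒ 0xebbc ⇒ big eb bc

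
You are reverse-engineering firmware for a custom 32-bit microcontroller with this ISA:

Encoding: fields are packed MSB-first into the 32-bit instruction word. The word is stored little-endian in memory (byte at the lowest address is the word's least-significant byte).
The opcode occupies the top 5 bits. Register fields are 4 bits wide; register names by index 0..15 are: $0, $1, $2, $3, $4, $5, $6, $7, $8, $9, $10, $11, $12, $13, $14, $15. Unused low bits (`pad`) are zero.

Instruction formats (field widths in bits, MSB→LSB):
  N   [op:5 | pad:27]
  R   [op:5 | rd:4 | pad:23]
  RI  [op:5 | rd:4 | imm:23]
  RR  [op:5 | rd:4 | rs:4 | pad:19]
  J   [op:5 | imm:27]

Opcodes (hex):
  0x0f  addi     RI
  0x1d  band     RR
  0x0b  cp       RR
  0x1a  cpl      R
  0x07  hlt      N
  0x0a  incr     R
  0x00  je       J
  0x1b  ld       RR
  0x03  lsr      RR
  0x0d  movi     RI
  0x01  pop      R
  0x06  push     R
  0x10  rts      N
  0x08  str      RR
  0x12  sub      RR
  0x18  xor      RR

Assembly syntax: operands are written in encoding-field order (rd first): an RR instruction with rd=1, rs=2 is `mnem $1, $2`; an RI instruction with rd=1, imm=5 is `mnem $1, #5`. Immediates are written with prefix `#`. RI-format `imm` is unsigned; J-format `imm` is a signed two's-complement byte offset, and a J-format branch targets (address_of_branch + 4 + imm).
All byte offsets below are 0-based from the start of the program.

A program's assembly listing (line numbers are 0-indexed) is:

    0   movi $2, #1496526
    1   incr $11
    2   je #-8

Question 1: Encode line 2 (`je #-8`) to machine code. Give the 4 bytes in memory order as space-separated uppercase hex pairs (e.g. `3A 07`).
F8 FF FF 07

2. je fields op=0x0:5|imm=-8:27 → word 07fffff8h → f8 ff ff 07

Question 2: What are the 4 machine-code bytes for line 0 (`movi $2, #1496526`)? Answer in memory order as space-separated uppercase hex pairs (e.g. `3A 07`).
L0: movi op=0xd:5|rd=2:4|imm=1496526:23 ⇒ 0x6916d5ce ⇒ little ce d5 16 69

CE D5 16 69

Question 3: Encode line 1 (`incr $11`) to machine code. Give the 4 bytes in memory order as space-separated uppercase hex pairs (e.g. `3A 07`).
00 00 80 55

line 1 (incr): pack op=0xa:5|rd=11:4|pad=0:23 = 0x55800000; little→ 00 00 80 55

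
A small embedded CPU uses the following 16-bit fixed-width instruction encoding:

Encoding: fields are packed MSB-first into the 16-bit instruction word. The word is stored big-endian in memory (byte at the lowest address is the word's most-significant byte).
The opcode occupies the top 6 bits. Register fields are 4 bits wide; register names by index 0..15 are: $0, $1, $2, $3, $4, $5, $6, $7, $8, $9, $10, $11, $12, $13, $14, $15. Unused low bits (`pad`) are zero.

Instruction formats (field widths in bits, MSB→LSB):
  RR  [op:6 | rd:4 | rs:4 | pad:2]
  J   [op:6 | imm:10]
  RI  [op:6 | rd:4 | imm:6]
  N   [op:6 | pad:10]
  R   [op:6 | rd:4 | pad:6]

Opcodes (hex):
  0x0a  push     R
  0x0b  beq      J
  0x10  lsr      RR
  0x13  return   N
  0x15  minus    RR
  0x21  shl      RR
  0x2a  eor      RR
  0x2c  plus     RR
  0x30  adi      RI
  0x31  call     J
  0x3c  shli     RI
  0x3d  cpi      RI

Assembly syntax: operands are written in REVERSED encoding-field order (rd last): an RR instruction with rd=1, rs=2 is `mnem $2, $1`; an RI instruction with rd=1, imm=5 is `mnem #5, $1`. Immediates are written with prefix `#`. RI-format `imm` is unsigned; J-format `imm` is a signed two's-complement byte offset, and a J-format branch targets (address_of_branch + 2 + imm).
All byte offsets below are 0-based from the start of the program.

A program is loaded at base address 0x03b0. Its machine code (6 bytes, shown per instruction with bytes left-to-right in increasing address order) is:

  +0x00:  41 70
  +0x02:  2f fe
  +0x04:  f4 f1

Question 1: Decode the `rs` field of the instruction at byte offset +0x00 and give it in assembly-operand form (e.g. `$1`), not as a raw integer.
[00] 41 70 → 0x4170
  opcode bits[15:10]=0x10: lsr/RR
  [9:6] rd=5 = $5
  [5:2] rs=12 = $12

$12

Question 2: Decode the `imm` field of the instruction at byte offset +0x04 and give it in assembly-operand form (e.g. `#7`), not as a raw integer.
off 0x04: read f4 f1 as big → 0xf4f1
  op=0xf4f1>>10=0x3d ⇒ cpi (RI)
  [9:6] rd=3 = $3
  [5:0] imm=49 = #49

#49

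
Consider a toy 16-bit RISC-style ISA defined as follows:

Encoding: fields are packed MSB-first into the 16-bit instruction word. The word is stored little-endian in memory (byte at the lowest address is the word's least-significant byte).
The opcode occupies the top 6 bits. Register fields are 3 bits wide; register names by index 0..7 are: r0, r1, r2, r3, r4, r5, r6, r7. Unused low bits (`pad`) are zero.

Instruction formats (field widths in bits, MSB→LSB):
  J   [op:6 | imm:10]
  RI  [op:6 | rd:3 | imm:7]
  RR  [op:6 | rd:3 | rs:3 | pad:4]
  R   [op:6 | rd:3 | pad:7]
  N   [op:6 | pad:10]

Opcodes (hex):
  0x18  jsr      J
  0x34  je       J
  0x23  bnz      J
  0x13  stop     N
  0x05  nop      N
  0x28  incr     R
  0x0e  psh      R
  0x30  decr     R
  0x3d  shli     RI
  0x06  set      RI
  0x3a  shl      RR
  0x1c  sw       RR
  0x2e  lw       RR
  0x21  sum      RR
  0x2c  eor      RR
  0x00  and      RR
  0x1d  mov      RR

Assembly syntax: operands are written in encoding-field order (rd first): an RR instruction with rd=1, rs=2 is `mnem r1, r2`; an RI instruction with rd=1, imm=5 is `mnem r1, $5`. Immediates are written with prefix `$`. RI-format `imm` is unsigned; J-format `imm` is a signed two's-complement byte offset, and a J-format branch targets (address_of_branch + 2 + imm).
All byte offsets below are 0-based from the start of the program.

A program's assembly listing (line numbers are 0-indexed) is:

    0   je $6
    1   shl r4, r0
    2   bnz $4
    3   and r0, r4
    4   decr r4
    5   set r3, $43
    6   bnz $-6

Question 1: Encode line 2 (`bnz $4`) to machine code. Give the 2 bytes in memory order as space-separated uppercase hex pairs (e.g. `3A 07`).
04 8C

2. bnz fields op=0x23:6|imm=4:10 → word 8c04h → 04 8c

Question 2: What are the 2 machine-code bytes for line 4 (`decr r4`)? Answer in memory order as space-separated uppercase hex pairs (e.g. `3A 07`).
4. decr fields op=0x30:6|rd=4:3|pad=0:7 → word c200h → 00 c2

00 C2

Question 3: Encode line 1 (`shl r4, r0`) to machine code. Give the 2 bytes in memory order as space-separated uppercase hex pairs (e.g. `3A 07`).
L1: shl op=0x3a:6|rd=4:3|rs=0:3|pad=0:4 ⇒ 0xea00 ⇒ little 00 ea

00 EA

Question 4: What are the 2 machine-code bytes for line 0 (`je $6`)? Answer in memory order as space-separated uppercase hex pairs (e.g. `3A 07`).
06 D0

line 0 (je): pack op=0x34:6|imm=6:10 = 0xd006; little→ 06 d0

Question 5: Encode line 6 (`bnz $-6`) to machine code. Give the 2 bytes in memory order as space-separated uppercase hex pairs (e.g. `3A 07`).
line 6 (bnz): pack op=0x23:6|imm=-6:10 = 0x8ffa; little→ fa 8f

FA 8F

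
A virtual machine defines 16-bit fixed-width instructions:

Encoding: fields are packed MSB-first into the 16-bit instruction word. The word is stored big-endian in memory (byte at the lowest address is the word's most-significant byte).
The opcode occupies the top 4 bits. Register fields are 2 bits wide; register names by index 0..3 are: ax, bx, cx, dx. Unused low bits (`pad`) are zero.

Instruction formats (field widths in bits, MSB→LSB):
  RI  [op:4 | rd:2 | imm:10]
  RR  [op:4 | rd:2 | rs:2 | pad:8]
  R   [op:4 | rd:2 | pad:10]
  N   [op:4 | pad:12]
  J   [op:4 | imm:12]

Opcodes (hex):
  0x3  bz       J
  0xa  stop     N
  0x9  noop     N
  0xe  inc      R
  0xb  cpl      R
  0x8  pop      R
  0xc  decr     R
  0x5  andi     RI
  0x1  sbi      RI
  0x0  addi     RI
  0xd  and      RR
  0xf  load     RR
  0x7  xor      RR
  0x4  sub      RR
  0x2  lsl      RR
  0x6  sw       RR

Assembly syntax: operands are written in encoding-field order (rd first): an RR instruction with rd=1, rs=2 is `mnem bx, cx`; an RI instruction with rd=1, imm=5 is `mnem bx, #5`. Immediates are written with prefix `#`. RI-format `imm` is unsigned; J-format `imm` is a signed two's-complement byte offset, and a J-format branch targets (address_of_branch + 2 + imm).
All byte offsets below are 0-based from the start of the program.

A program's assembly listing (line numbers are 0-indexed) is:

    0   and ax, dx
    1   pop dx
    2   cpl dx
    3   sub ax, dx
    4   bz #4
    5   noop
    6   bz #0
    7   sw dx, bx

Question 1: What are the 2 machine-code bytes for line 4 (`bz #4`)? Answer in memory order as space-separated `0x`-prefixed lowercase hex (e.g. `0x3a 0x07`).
0x30 0x04

4. bz fields op=0x3:4|imm=4:12 → word 3004h → 30 04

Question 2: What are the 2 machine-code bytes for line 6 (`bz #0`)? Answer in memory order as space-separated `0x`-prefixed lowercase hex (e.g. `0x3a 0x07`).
0x30 0x00

line 6 (bz): pack op=0x3:4|imm=0:12 = 0x3000; big→ 30 00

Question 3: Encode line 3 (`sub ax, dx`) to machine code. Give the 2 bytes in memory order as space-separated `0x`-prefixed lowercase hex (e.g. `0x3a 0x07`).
line 3 (sub): pack op=0x4:4|rd=0:2|rs=3:2|pad=0:8 = 0x4300; big→ 43 00

0x43 0x00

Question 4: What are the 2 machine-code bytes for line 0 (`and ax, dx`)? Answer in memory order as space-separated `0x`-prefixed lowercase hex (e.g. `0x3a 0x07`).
0xd3 0x00

L0: and op=0xd:4|rd=0:2|rs=3:2|pad=0:8 ⇒ 0xd300 ⇒ big d3 00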